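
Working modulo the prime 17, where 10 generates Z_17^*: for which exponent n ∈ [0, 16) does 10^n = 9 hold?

6

Successive powers of 10 modulo 17:
  10^0=1  10^1=10  10^2=15  10^3=14  10^4=4  10^5=6
  10^6=9
So 10^6 ≡ 9 (mod 17), giving n = 6.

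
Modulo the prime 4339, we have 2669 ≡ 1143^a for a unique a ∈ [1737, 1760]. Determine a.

1752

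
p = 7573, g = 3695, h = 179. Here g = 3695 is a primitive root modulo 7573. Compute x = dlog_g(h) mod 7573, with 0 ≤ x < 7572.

Baby-step giant-step with m = ceil(sqrt(7572)) = 88.
Baby table (3695^j mod 7573 for j=0..87):
  0:1  1:3695  2:6479  3:1652  4:302  5:2659  6:2824  7:6659
  8:328  9:280  10:4672  11:4173  12:607  13:1257  14:2366  15:3128
  16:1562  17:964  18:2670  19:5604  20:2198  21:3354  22:3602  23:3629
  24:4945  25:5699  26:4865  27:5446  28:1509  29:2027  30:68  31:1351
  32:1338  33:6314  34:5390  35:6633  36:2707  37:6005  38:7158  39:3894
  40:7203  41:3563  42:3411  43:2173  44:1855  45:660  46:194  47:4968
  48:7381  49:2422  50:5577  51:882  52:2600  53:4436  54:3048  55:1309
  56:5181  57:6824  58:4163  59:1522  60:4624  61:992  62:108  63:5264
  64:3016  65:4237  66:2324  67:6971  68:2072  69:7310  70:5132  71:7521
  72:4758  73:3877  74:4972  75:7015  76:5619  77:4612  78:2090  79:5663
  80:586  81:6965  82:2621  83:6301  84:2793  85:5709  86:3950  87:2079
Giant step factor: 3695^(-88) ≡ 5356 (mod 7573).
Scan 179·5356^i mod 7573 for i = 0, 1, …:
  i=0: 179   i=1: 4526   i=2: 83   i=3: 5314
  i=4: 2450   i=5: 5764   i=6: 4436
Match at i=6, j=53: x = 6·88 + 53 = 581.

581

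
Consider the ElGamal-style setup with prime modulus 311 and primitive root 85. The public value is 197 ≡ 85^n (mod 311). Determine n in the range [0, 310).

264

Baby-step giant-step with m = ceil(sqrt(310)) = 18.
Baby table (85^j mod 311 for j=0..17):
  0:1  1:85  2:72  3:211  4:208  5:264  6:48  7:37
  8:35  9:176  10:32  11:232  12:127  13:221  14:125  15:51
  16:292  17:251
Giant step factor: 85^(-18) ≡ 158 (mod 311).
Scan 197·158^i mod 311 for i = 0, 1, …:
  i=0: 197   i=1: 26   i=2: 65   i=3: 7
  i=4: 173   i=5: 277   i=6: 226   i=7: 254
  i=8: 13   i=9: 188     …   i=13: 113
  i=14: 127
Match at i=14, j=12: n = 14·18 + 12 = 264.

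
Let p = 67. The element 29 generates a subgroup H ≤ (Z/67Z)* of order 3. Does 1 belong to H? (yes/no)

yes

⟨29⟩ has order 3; its elements mod 67 are {1, 29, 37}.
1 is in this set.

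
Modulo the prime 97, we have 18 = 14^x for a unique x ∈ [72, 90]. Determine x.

Compute 14^72 mod 97 = 75, then multiply by 14 repeatedly:
  14^72=75  14^73=80  14^74=53  14^75=63  14^76=9
  14^77=29  14^78=18
Found 18 at exponent 78.

78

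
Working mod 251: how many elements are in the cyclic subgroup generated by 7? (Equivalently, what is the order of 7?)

The order of 7 must divide p − 1 = 250 = 2 · 5^3.
Divisors: 1, 2, 5, 10, 25, 50, 125, 250.
Check each in increasing order: 7^1 ≡ 7;  7^2 ≡ 49;  7^5 ≡ 241;  7^10 ≡ 100;  7^25 ≡ 149;  7^50 ≡ 113;  7^125 ≡ 1.
Smallest exponent giving 1 is 125.

125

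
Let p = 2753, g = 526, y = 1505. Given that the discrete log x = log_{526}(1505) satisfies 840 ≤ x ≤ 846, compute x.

Compute 526^840 mod 2753 = 1613, then multiply by 526 repeatedly:
  526^840=1613  526^841=514  526^842=570  526^843=2496  526^844=2468
  526^845=1505
Found 1505 at exponent 845.

845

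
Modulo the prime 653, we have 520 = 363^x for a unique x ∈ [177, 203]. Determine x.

Compute 363^177 mod 653 = 126, then multiply by 363 repeatedly:
  363^177=126  363^178=28  363^179=369  363^180=82  363^181=381
  363^182=520
Found 520 at exponent 182.

182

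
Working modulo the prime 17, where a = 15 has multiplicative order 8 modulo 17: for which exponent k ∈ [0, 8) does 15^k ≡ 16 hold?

4

Successive powers of 15 modulo 17:
  15^0=1  15^1=15  15^2=4  15^3=9  15^4=16
So 15^4 ≡ 16 (mod 17), giving k = 4.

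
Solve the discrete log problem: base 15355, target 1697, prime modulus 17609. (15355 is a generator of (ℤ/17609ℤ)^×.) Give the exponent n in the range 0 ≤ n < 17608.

14848

Baby-step giant-step with m = ceil(sqrt(17608)) = 133.
Baby table (15355^j mod 17609 for j=0..132):
  0:1  1:15355  2:9124  3:1816  4:9633  5:16724  6:4973  7:7791
  8:12868  9:15160  10:8429  11:1145  12:7693  13:4843  14:1458  15:6551
  16:7997  17:6378  18:10541  19:12736  20:13335  21:1473  22:7959  23:3985
  24:16009  25:14164  26:17070  27:17494  28:12684  29:7280  30:2468  31:1572
  32:13730  33:9202  34:2094  35:16945  36:17500  37:16769  38:9197  39:13364
  40:6543  41:8420  42:3822  43:13622  44:6108  45:2806  46:14516  47:16067
  48:6695  49:383  50:17168  51:7910  52:8777  53:9158  54:13225  55:2887
  56:8032  57:15533  58:12919  59:5860  60:15919  61:5716  62:5924  63:12535
  64:8555  65:16494  66:12732  67:4742  68:195  69:695  70:671  71:1940
  72:11881  73:3515  74:1240  75:4871  76:8782  77:15497  78:6018  79:11967
  80:3370  81:11108  82:2566  83:9597  84:9823  85:11080  86:12851  87:651
  88:11802  89:5491  90:2413  91:2279  92:4962  93:14976  94:549  95:12793
  96:8120  97:10880  98:5817  99:7187  100:782  101:15881  102:3323  103:11392
  104:13963  105:12290  106:14906  107:17457  108:8037  109:4263  110:5712  111:14940
  112:11257  113:1291  114:13180  115:16272  116:2459  117:4249  118:2050  119:10467
  120:3442  121:7301  122:7961  123:17086  124:16648  125:187  126:1118  127:15724
  128:5021  129:5253  130:10595  131:14283  132:12979
Giant step factor: 15355^(-133) ≡ 973 (mod 17609).
Scan 1697·973^i mod 17609 for i = 0, 1, …:
  i=0: 1697   i=1: 13544   i=2: 6780   i=3: 11174
  i=4: 7549   i=5: 2224   i=6: 15654   i=7: 17166
  i=8: 9186   i=9: 10215     …   i=110: 681
  i=111: 11080
Match at i=111, j=85: n = 111·133 + 85 = 14848.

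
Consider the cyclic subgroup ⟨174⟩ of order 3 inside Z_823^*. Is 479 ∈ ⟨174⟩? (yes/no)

no

479 ∈ ⟨174⟩ iff 479^3 ≡ 1 (mod 823), since |⟨174⟩| = 3.
479^3 mod 823 = 465.
Since 465 ≠ 1, 479 does not lie in the subgroup.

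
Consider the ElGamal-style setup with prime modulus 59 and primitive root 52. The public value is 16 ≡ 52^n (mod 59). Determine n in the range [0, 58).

26

Successive powers of 52 modulo 59:
  52^0=1  52^1=52  52^2=49  52^3=11  52^4=41  52^5=8
  52^6=3  52^7=38  52^8=29  52^9=33  52^10=5  52^11=24
  52^12=9  52^13=55  52^14=28  52^15=40  52^16=15  52^17=13
  52^18=27  52^19=47  52^20=25  52^21=2  52^22=45  52^23=39
  52^24=22  52^25=23  52^26=16
So 52^26 ≡ 16 (mod 59), giving n = 26.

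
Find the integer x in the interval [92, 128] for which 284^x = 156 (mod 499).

114

Compute 284^92 mod 499 = 21, then multiply by 284 repeatedly:
  284^92=21  284^93=475  284^94=170  284^95=376  284^96=497
  284^97=430  284^98=364  284^99=83  284^100=119  284^101=363
  284^102=298  284^103=301  284^104=155  284^105=108  284^106=233
  284^107=304  284^108=9  284^109=61  284^110=358  284^111=375
  284^112=213  284^113=113  284^114=156
Found 156 at exponent 114.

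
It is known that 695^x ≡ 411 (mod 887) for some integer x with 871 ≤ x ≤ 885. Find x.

882

Compute 695^871 mod 887 = 339, then multiply by 695 repeatedly:
  695^871=339  695^872=550  695^873=840  695^874=154  695^875=590
  695^876=256  695^877=520  695^878=391  695^879=323  695^880=74
  695^881=871  695^882=411
Found 411 at exponent 882.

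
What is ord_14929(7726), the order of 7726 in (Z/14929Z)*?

3732

The order of 7726 must divide p − 1 = 14928 = 2^4 · 3 · 311.
Divisors: 1, 2, 3, 4, 6, 8, 12, 16, 24, 48, 311, 622, 933, 1244, 1866, 2488, 3732, 4976, 7464, 14928.
Check each in increasing order: 7726^1 ≡ 7726;  7726^2 ≡ 4934;  7726^3 ≡ 6347;  7726^4 ≡ 10086;  7726^6 ≡ 5967;  7726^8 ≡ 1190;  7726^12 ≡ 14353;  7726^16 ≡ 12774;  7726^24 ≡ 3338;  7726^48 ≡ 5210;  7726^311 ≡ 4040;  7726^622 ≡ 4203;  7726^933 ≡ 5847;  7726^1244 ≡ 4202;  7726^1866 ≡ 14928;  7726^2488 ≡ 10726;  7726^3732 ≡ 1.
Smallest exponent giving 1 is 3732.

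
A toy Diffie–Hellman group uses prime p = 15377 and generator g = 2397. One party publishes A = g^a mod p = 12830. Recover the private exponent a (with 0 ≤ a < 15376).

Baby-step giant-step with m = ceil(sqrt(15376)) = 124.
Baby table (2397^j mod 15377 for j=0..123):
  0:1  1:2397  2:9988  3:14624  4:9545  5:13766  6:13437  7:9051
  8:13677  9:5  10:11985  11:3809  12:11612  13:1594  14:7322  15:5677
  16:14501  17:6877  18:25  19:13794  20:3668  21:11929  22:7970  23:5856
  24:13008  25:10997  26:3631  27:125  28:7462  29:2963  30:13514  31:9096
  32:13903  33:3532  34:8854  35:2778  36:625  37:6556  38:14815  39:6062
  40:14726  41:8007  42:2283  43:13516  44:13890  45:3125  46:2026  47:12567
  48:14933  49:12122  50:9281  51:11415  52:6072  53:7942  54:248  55:10130
  56:1327  57:13157  58:14479  59:274  60:10944  61:14983  62:8956  63:1240
  64:4519  65:6635  66:4277  67:10887  68:1370  69:8589  70:13407  71:14026
  72:6200  73:7218  74:2421  75:6008  76:8304  77:6850  78:12191  79:5527
  80:8622  81:246  82:5336  83:12105  84:14663  85:10766  86:3496  87:14824
  88:12258  89:12356  90:1230  91:11303  92:14394  93:11807  94:7699  95:2103
  96:12612  97:15159  98:272  99:6150  100:10384  101:10462  102:12904  103:7741
  104:10515  105:1552  106:14287  107:1360  108:15373  109:5789  110:6179  111:3012
  112:7951  113:6444  114:7760  115:9927  116:6800  117:15357  118:13568  119:141
  120:15060  121:9001  122:1466  123:8046
Giant step factor: 2397^(-124) ≡ 6666 (mod 15377).
Scan 12830·6666^i mod 15377 for i = 0, 1, …:
  i=0: 12830   i=1: 13283   i=2: 3712   i=3: 2599
  i=4: 10432   i=5: 4918   i=6: 15001   i=7: 35
  i=8: 2655   i=9: 14680     …   i=43: 11060
  i=44: 8622
Match at i=44, j=80: a = 44·124 + 80 = 5536.

5536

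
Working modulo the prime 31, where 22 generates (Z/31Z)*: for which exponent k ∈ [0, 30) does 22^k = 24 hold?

29

Successive powers of 22 modulo 31:
  22^0=1  22^1=22  22^2=19  22^3=15  22^4=20  22^5=6
  22^6=8  22^7=21  22^8=28  22^9=27  22^10=5  22^11=17
  22^12=2  22^13=13  22^14=7  22^15=30  22^16=9  22^17=12
  22^18=16  22^19=11  22^20=25  22^21=23  22^22=10  22^23=3
  22^24=4  22^25=26  22^26=14  22^27=29  22^28=18  22^29=24
So 22^29 ≡ 24 (mod 31), giving k = 29.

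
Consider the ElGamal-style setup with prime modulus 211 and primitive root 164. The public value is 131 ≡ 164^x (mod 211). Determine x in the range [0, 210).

Baby-step giant-step with m = ceil(sqrt(210)) = 15.
Baby table (164^j mod 211 for j=0..14):
  0:1  1:164  2:99  3:200  4:95  5:177  6:121  7:10
  8:163  9:146  10:101  11:106  12:82  13:155  14:100
Giant step factor: 164^(-15) ≡ 40 (mod 211).
Scan 131·40^i mod 211 for i = 0, 1, …:
  i=0: 131   i=1: 176   i=2: 77   i=3: 126
  i=4: 187   i=5: 95
Match at i=5, j=4: x = 5·15 + 4 = 79.

79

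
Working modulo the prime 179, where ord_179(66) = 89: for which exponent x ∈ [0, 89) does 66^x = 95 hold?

36

Baby-step giant-step with m = ceil(sqrt(89)) = 10.
Baby table (66^j mod 179 for j=0..9):
  0:1  1:66  2:60  3:22  4:20  5:67  6:126  7:82
  8:42  9:87
Giant step factor: 66^(-10) ≡ 64 (mod 179).
Scan 95·64^i mod 179 for i = 0, 1, …:
  i=0: 95   i=1: 173   i=2: 153   i=3: 126
Match at i=3, j=6: x = 3·10 + 6 = 36.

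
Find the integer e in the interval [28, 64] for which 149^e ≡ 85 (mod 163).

36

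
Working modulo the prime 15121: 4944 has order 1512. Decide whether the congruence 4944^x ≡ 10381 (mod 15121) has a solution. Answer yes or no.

yes

10381 ∈ ⟨4944⟩ iff 10381^1512 ≡ 1 (mod 15121), since |⟨4944⟩| = 1512.
10381^1512 mod 15121 = 1.
Since 1 = 1, 10381 lies in the subgroup.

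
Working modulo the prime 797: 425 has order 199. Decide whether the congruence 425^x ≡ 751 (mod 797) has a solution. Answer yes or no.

yes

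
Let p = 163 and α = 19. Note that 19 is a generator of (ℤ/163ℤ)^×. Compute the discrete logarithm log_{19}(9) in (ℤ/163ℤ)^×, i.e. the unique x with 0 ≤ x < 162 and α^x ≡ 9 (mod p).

104

Baby-step giant-step with m = ceil(sqrt(162)) = 13.
Baby table (19^j mod 163 for j=0..12):
  0:1  1:19  2:35  3:13  4:84  5:129  6:6  7:114
  8:47  9:78  10:15  11:122  12:36
Giant step factor: 19^(-13) ≡ 107 (mod 163).
Scan 9·107^i mod 163 for i = 0, 1, …:
  i=0: 9   i=1: 148   i=2: 25   i=3: 67
  i=4: 160   i=5: 5   i=6: 46   i=7: 32
  i=8: 1
Match at i=8, j=0: x = 8·13 + 0 = 104.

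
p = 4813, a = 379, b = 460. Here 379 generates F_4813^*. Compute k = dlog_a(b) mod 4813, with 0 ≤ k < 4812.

Baby-step giant-step with m = ceil(sqrt(4812)) = 70.
Baby table (379^j mod 4813 for j=0..69):
  0:1  1:379  2:4064  3:96  4:2693  5:291  6:4403  7:3439
  8:3871  9:3957  10:2860  11:1015  12:4458  13:219  14:1180  15:4424
  16:1772  17:2581  18:1160  19:1657  20:2313  21:661  22:243  23:650
  24:887  25:4076  26:4644  27:3331  28:1443  29:3028  30:2118  31:3764
  32:1908  33:1182  34:369  35:274  36:2773  37:1733  38:2239  39:1493
  40:2726  41:3172  42:3751  43:1794  44:1293  45:3934  46:3769  47:3803
  48:2250  49:849  50:4113  51:4228  52:4496  53:182  54:1596  55:3259
  56:3033  57:4013  58:19  59:2388  60:208  61:1824  62:3037  63:716
  64:1836  65:2772  66:1354  67:2988  68:1397  69:33
Giant step factor: 379^(-70) ≡ 1557 (mod 4813).
Scan 460·1557^i mod 4813 for i = 0, 1, …:
  i=0: 460   i=1: 3896   i=2: 1692   i=3: 1733
Match at i=3, j=37: k = 3·70 + 37 = 247.

247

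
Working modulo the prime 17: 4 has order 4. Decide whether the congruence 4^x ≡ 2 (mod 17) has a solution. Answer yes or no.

no

2 ∈ ⟨4⟩ iff 2^4 ≡ 1 (mod 17), since |⟨4⟩| = 4.
2^4 mod 17 = 16.
Since 16 ≠ 1, 2 does not lie in the subgroup.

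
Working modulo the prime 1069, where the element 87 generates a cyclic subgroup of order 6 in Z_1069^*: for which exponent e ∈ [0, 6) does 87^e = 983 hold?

Successive powers of 87 modulo 1069:
  87^0=1  87^1=87  87^2=86  87^3=1068  87^4=982  87^5=983
So 87^5 ≡ 983 (mod 1069), giving e = 5.

5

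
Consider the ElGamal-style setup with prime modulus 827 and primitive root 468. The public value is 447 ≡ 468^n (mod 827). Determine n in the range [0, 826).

Baby-step giant-step with m = ceil(sqrt(826)) = 29.
Baby table (468^j mod 827 for j=0..28):
  0:1  1:468  2:696  3:717  4:621  5:351  6:522  7:331
  8:259  9:470  10:805  11:455  12:401  13:766  14:397  15:548
  16:94  17:161  18:91  19:411  20:484  21:741  22:275  23:515
  24:363  25:349  26:413  27:593  28:479
Giant step factor: 468^(-29) ≡ 406 (mod 827).
Scan 447·406^i mod 827 for i = 0, 1, …:
  i=0: 447   i=1: 369   i=2: 127   i=3: 288
  i=4: 321   i=5: 487   i=6: 69   i=7: 723
  i=8: 780   i=9: 766
Match at i=9, j=13: n = 9·29 + 13 = 274.

274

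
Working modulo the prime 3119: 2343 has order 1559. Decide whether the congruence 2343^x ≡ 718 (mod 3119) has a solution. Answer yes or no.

718 ∈ ⟨2343⟩ iff 718^1559 ≡ 1 (mod 3119), since |⟨2343⟩| = 1559.
718^1559 mod 3119 = 3118.
Since 3118 ≠ 1, 718 does not lie in the subgroup.

no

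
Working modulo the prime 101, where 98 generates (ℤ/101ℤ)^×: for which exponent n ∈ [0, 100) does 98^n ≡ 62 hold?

Successive powers of 98 modulo 101:
  98^0=1  98^1=98  98^2=9  98^3=74  98^4=81  98^5=60
  98^6=22  98^7=35  98^8=97  98^9=12  98^10=65  98^11=7
  98^12=80  98^13=63  98^14=13  98^15=62
So 98^15 ≡ 62 (mod 101), giving n = 15.

15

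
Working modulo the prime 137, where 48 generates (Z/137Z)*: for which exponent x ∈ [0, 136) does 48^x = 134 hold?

5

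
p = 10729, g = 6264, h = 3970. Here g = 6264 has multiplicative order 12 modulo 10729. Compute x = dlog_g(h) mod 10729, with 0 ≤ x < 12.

9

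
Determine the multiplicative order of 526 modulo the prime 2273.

1136

The order of 526 must divide p − 1 = 2272 = 2^5 · 71.
Divisors: 1, 2, 4, 8, 16, 32, 71, 142, 284, 568, 1136, 2272.
Check each in increasing order: 526^1 ≡ 526;  526^2 ≡ 1643;  526^4 ≡ 1398;  526^8 ≡ 1897;  526^16 ≡ 450;  526^32 ≡ 203;  526^71 ≡ 1509;  526^142 ≡ 1808;  526^284 ≡ 290;  526^568 ≡ 2272;  526^1136 ≡ 1.
Smallest exponent giving 1 is 1136.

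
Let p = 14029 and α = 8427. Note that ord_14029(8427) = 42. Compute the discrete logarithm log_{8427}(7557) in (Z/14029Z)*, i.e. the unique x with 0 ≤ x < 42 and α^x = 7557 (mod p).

6

Successive powers of 8427 modulo 14029:
  8427^0=1  8427^1=8427  8427^2=13560  8427^3=3915  8427^4=9526  8427^5=1664
  8427^6=7557
So 8427^6 ≡ 7557 (mod 14029), giving x = 6.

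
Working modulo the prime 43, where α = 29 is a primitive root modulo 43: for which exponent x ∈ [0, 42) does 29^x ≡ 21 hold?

Baby-step giant-step with m = ceil(sqrt(42)) = 7.
Baby table (29^j mod 43 for j=0..6):
  0:1  1:29  2:24  3:8  4:17  5:20  6:21
Giant step factor: 29^(-7) ≡ 37 (mod 43).
Scan 21·37^i mod 43 for i = 0, 1, …:
  i=0: 21
Match at i=0, j=6: x = 0·7 + 6 = 6.

6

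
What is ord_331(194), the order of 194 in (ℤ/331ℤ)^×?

165

The order of 194 must divide p − 1 = 330 = 2 · 3 · 5 · 11.
Divisors: 1, 2, 3, 5, 6, 10, 11, 15, 22, 30, 33, 55, 66, 110, 165, 330.
Check each in increasing order: 194^1 ≡ 194;  194^2 ≡ 233;  194^3 ≡ 186;  194^5 ≡ 308;  194^6 ≡ 172;  194^10 ≡ 198;  194^11 ≡ 16;  194^15 ≡ 80;  194^22 ≡ 256;  194^30 ≡ 111;  194^33 ≡ 124;  194^55 ≡ 299;  194^66 ≡ 150;  194^110 ≡ 31;  194^165 ≡ 1.
Smallest exponent giving 1 is 165.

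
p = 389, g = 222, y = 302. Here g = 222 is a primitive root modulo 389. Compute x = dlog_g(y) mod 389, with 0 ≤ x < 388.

Baby-step giant-step with m = ceil(sqrt(388)) = 20.
Baby table (222^j mod 389 for j=0..19):
  0:1  1:222  2:270  3:34  4:157  5:233  6:378  7:281
  8:142  9:15  10:218  11:160  12:121  13:21  14:383  15:224
  16:325  17:185  18:225  19:158
Giant step factor: 222^(-20) ≡ 112 (mod 389).
Scan 302·112^i mod 389 for i = 0, 1, …:
  i=0: 302   i=1: 370   i=2: 206   i=3: 121
Match at i=3, j=12: x = 3·20 + 12 = 72.

72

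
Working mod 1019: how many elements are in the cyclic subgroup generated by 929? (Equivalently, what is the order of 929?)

509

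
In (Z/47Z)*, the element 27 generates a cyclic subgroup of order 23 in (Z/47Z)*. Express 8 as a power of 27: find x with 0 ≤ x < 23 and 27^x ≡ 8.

Successive powers of 27 modulo 47:
  27^0=1  27^1=27  27^2=24  27^3=37  27^4=12  27^5=42
  27^6=6  27^7=21  27^8=3  27^9=34  27^10=25  27^11=17
  27^12=36  27^13=32  27^14=18  27^15=16  27^16=9  27^17=8
So 27^17 ≡ 8 (mod 47), giving x = 17.

17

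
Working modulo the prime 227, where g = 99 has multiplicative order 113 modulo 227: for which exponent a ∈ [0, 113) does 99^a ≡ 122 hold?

14

Baby-step giant-step with m = ceil(sqrt(113)) = 11.
Baby table (99^j mod 227 for j=0..10):
  0:1  1:99  2:40  3:101  4:11  5:181  6:213  7:203
  8:121  9:175  10:73
Giant step factor: 99^(-11) ≡ 92 (mod 227).
Scan 122·92^i mod 227 for i = 0, 1, …:
  i=0: 122   i=1: 101
Match at i=1, j=3: a = 1·11 + 3 = 14.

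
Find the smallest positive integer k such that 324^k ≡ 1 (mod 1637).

818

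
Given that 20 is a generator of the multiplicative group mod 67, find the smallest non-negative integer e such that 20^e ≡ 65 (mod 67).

Successive powers of 20 modulo 67:
  20^0=1  20^1=20  20^2=65
So 20^2 ≡ 65 (mod 67), giving e = 2.

2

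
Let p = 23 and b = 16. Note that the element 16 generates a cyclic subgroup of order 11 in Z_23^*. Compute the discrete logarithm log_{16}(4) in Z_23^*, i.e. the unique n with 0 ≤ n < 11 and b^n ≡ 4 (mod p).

Successive powers of 16 modulo 23:
  16^0=1  16^1=16  16^2=3  16^3=2  16^4=9  16^5=6
  16^6=4
So 16^6 ≡ 4 (mod 23), giving n = 6.

6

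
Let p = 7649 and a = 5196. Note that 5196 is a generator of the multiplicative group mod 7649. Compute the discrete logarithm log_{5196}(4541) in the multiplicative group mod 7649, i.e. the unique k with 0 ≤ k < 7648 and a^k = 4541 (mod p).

4620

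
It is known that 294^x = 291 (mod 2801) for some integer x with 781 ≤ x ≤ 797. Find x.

Compute 294^781 mod 2801 = 291, then multiply by 294 repeatedly:
  294^781=291
Found 291 at exponent 781.

781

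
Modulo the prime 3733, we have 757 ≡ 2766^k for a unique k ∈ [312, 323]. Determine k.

312

Compute 2766^312 mod 3733 = 757, then multiply by 2766 repeatedly:
  2766^312=757
Found 757 at exponent 312.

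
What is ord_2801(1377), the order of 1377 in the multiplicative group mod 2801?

The order of 1377 must divide p − 1 = 2800 = 2^4 · 5^2 · 7.
Divisors: 1, 2, 4, 5, 7, 8, 10, 14, 16, 20, 25, 28, 35, 40, 50, 56, 70, 80, 100, 112, 140, 175, 200, 280, 350, 400, 560, 700, 1400, 2800.
Check each in increasing order: 1377^1 ≡ 1377;  1377^2 ≡ 2653;  1377^4 ≡ 2297;  1377^5 ≡ 640;  1377^7 ≡ 514;  1377^8 ≡ 1926;  1377^10 ≡ 654;  1377^14 ≡ 902;  1377^16 ≡ 952;  1377^20 ≡ 1964;  1377^25 ≡ 2112;  1377^28 ≡ 1314;  1377^35 ≡ 355;  1377^40 ≡ 319;  1377^50 ≡ 1352;  1377^56 ≡ 1180;  1377^70 ≡ 2781;  1377^80 ≡ 925;  1377^100 ≡ 1652;  1377^112 ≡ 303;  1377^140 ≡ 400;  1377^175 ≡ 1950;  1377^200 ≡ 930;  1377^280 ≡ 343;  1377^350 ≡ 1543;  1377^400 ≡ 2192;  1377^560 ≡ 7;  1377^700 ≡ 2800;  1377^1400 ≡ 1.
Smallest exponent giving 1 is 1400.

1400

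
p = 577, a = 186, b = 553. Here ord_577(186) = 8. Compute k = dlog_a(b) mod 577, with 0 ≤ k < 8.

2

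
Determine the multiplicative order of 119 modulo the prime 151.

6

The order of 119 must divide p − 1 = 150 = 2 · 3 · 5^2.
Divisors: 1, 2, 3, 5, 6, 10, 15, 25, 30, 50, 75, 150.
Check each in increasing order: 119^1 ≡ 119;  119^2 ≡ 118;  119^3 ≡ 150;  119^5 ≡ 33;  119^6 ≡ 1.
Smallest exponent giving 1 is 6.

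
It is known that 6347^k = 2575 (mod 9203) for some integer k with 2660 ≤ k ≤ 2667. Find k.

Compute 6347^2660 mod 9203 = 8727, then multiply by 6347 repeatedly:
  6347^2660=8727  6347^2661=6615  6347^2662=1319  6347^2663=6166  6347^2664=4446
  6347^2665=2364  6347^2666=3418  6347^2667=2575
Found 2575 at exponent 2667.

2667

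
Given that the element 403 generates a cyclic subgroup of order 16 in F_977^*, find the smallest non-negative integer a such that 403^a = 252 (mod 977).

Successive powers of 403 modulo 977:
  403^0=1  403^1=403  403^2=227  403^3=620  403^4=725  403^5=52
  403^6=439  403^7=80  403^8=976  403^9=574  403^10=750  403^11=357
  403^12=252
So 403^12 ≡ 252 (mod 977), giving a = 12.

12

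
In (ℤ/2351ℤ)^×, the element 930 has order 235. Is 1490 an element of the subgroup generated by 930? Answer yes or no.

1490 ∈ ⟨930⟩ iff 1490^235 ≡ 1 (mod 2351), since |⟨930⟩| = 235.
1490^235 mod 2351 = 1.
Since 1 = 1, 1490 lies in the subgroup.

yes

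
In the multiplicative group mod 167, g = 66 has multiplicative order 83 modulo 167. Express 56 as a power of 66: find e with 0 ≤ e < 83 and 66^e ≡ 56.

65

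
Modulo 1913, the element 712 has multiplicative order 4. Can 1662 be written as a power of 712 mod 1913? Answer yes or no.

no

1662 ∈ ⟨712⟩ iff 1662^4 ≡ 1 (mod 1913), since |⟨712⟩| = 4.
1662^4 mod 1913 = 1080.
Since 1080 ≠ 1, 1662 does not lie in the subgroup.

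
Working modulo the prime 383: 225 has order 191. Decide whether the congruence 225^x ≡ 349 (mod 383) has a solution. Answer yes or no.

349 ∈ ⟨225⟩ iff 349^191 ≡ 1 (mod 383), since |⟨225⟩| = 191.
349^191 mod 383 = 382.
Since 382 ≠ 1, 349 does not lie in the subgroup.

no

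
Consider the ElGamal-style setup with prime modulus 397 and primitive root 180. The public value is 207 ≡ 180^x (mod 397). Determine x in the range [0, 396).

258

Baby-step giant-step with m = ceil(sqrt(396)) = 20.
Baby table (180^j mod 397 for j=0..19):
  0:1  1:180  2:243  3:70  4:293  5:336  6:136  7:263
  8:97  9:389  10:148  11:41  12:234  13:38  14:91  15:103
  16:278  17:18  18:64  19:7
Giant step factor: 180^(-20) ≡ 374 (mod 397).
Scan 207·374^i mod 397 for i = 0, 1, …:
  i=0: 207   i=1: 3   i=2: 328   i=3: 396
  i=4: 23   i=5: 265   i=6: 257   i=7: 44
  i=8: 179   i=9: 250   i=10: 205   i=11: 49
  i=12: 64
Match at i=12, j=18: x = 12·20 + 18 = 258.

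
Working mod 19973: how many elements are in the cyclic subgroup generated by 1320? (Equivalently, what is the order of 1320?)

9986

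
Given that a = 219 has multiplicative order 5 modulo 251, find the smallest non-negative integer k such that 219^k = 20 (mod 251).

2

Successive powers of 219 modulo 251:
  219^0=1  219^1=219  219^2=20
So 219^2 ≡ 20 (mod 251), giving k = 2.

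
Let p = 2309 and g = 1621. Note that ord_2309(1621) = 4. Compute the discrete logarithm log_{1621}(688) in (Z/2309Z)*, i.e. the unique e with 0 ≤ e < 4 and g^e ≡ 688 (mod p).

3

Successive powers of 1621 modulo 2309:
  1621^0=1  1621^1=1621  1621^2=2308  1621^3=688
So 1621^3 ≡ 688 (mod 2309), giving e = 3.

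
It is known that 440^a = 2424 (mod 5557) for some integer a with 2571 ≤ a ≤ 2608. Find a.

2572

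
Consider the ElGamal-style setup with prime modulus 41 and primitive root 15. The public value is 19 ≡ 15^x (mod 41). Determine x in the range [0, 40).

37

Successive powers of 15 modulo 41:
  15^0=1  15^1=15  15^2=20  15^3=13  15^4=31  15^5=14
  15^6=5  15^7=34  15^8=18  15^9=24  15^10=32  15^11=29
  15^12=25  15^13=6  15^14=8  15^15=38  15^16=37  15^17=22
  15^18=2  15^19=30  15^20=40  15^21=26  15^22=21  15^23=28
  15^24=10  15^25=27  15^26=36  15^27=7  15^28=23  15^29=17
  15^30=9  15^31=12  15^32=16  15^33=35  15^34=33  15^35=3
  15^36=4  15^37=19
So 15^37 ≡ 19 (mod 41), giving x = 37.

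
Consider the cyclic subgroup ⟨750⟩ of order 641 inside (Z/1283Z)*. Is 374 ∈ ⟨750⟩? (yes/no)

no

374 ∈ ⟨750⟩ iff 374^641 ≡ 1 (mod 1283), since |⟨750⟩| = 641.
374^641 mod 1283 = 1282.
Since 1282 ≠ 1, 374 does not lie in the subgroup.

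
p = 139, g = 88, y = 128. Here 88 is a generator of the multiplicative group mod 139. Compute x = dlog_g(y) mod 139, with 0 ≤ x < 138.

49

Baby-step giant-step with m = ceil(sqrt(138)) = 12.
Baby table (88^j mod 139 for j=0..11):
  0:1  1:88  2:99  3:94  4:71  5:132  6:79  7:2
  8:37  9:59  10:49  11:3
Giant step factor: 88^(-12) ≡ 129 (mod 139).
Scan 128·129^i mod 139 for i = 0, 1, …:
  i=0: 128   i=1: 110   i=2: 12   i=3: 19
  i=4: 88
Match at i=4, j=1: x = 4·12 + 1 = 49.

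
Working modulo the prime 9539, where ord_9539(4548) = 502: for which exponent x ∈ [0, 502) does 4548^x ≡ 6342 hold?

319

Baby-step giant-step with m = ceil(sqrt(502)) = 23.
Baby table (4548^j mod 9539 for j=0..22):
  0:1  1:4548  2:3752  3:8364  4:7479  5:7957  6:7009  7:7133
  8:8284  9:6121  10:3506  11:5619  12:231  13:1298  14:8202  15:5206
  16:1090  17:6579  18:6988  19:7015  20:5804  21:2179  22:8610
Giant step factor: 4548^(-23) ≡ 8230 (mod 9539).
Scan 6342·8230^i mod 9539 for i = 0, 1, …:
  i=0: 6342   i=1: 6791   i=2: 929   i=3: 4931
  i=4: 3224   i=5: 5561   i=6: 8447   i=7: 8117
  i=8: 1293   i=9: 5405   i=10: 2793   i=11: 6939
  i=12: 7516   i=13: 5804
Match at i=13, j=20: x = 13·23 + 20 = 319.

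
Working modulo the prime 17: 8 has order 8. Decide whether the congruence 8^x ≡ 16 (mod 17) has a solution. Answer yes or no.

16 ∈ ⟨8⟩ iff 16^8 ≡ 1 (mod 17), since |⟨8⟩| = 8.
16^8 mod 17 = 1.
Since 1 = 1, 16 lies in the subgroup.

yes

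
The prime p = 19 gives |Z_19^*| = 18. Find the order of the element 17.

The order of 17 must divide p − 1 = 18 = 2 · 3^2.
Divisors: 1, 2, 3, 6, 9, 18.
Check each in increasing order: 17^1 ≡ 17;  17^2 ≡ 4;  17^3 ≡ 11;  17^6 ≡ 7;  17^9 ≡ 1.
Smallest exponent giving 1 is 9.

9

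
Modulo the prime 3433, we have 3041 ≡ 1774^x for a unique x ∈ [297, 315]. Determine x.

Compute 1774^297 mod 3433 = 3377, then multiply by 1774 repeatedly:
  1774^297=3377  1774^298=213  1774^299=232  1774^300=3041
Found 3041 at exponent 300.

300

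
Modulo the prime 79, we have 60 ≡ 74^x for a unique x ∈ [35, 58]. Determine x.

37

Compute 74^35 mod 79 = 34, then multiply by 74 repeatedly:
  74^35=34  74^36=67  74^37=60
Found 60 at exponent 37.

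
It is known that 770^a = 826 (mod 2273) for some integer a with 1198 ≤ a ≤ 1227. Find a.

Compute 770^1198 mod 2273 = 1854, then multiply by 770 repeatedly:
  770^1198=1854  770^1199=136  770^1200=162  770^1201=1998  770^1202=1912
  770^1203=1609  770^1204=145  770^1205=273  770^1206=1094  770^1207=1370
  770^1208=228  770^1209=539  770^1210=1344  770^1211=665  770^1212=625
  770^1213=1647  770^1214=2129  770^1215=497  770^1216=826
Found 826 at exponent 1216.

1216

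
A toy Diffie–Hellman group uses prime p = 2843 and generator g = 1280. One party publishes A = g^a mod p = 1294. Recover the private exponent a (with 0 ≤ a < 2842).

2743

Baby-step giant-step with m = ceil(sqrt(2842)) = 54.
Baby table (1280^j mod 2843 for j=0..53):
  0:1  1:1280  2:832  3:1678  4:1375  5:183  6:1114  7:1577
  8:30  9:1441  10:2216  11:2009  12:1448  13:2647  14:2147  15:1822
  16:900  17:585  18:1091  19:567  20:795  21:2649  22:1864  23:643
  24:1413  25:492  26:1457  27:2795  28:1106  29:2709  30:1903  31:2232
  32:2588  33:545  34:1065  35:1403  36:1907  37:1666  38:230  39:1571
  40:879  41:2135  42:677  43:2288  44:350  45:1649  46:1214  47:1642
  48:783  49:1504  50:409  51:408  52:1971  53:1139
Giant step factor: 1280^(-54) ≡ 1556 (mod 2843).
Scan 1294·1556^i mod 2843 for i = 0, 1, …:
  i=0: 1294   i=1: 620   i=2: 943   i=3: 320
  i=4: 395   i=5: 532   i=6: 479   i=7: 458
  i=8: 1898   i=9: 2254     …   i=49: 630
  i=50: 2288
Match at i=50, j=43: a = 50·54 + 43 = 2743.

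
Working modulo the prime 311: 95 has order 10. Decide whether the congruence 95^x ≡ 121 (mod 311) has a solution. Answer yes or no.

⟨95⟩ has order 10; its elements mod 311 are {1, 6, 36, 52, 95, 216, 259, 275, 305, 310}.
121 is not in this set.

no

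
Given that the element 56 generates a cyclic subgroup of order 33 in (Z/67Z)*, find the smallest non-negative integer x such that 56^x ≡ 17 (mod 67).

5

Successive powers of 56 modulo 67:
  56^0=1  56^1=56  56^2=54  56^3=9  56^4=35  56^5=17
So 56^5 ≡ 17 (mod 67), giving x = 5.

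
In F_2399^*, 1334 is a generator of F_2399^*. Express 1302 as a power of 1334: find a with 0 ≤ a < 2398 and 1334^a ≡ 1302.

Baby-step giant-step with m = ceil(sqrt(2398)) = 49.
Baby table (1334^j mod 2399 for j=0..48):
  0:1  1:1334  2:1897  3:2052  4:109  5:1466  6:459  7:561
  8:2285  9:1460  10:2051  11:1174  12:1968  13:806  14:452  15:819
  16:1001  17:1490  18:1288  19:508  20:1154  21:1677  22:1250  23:195
  24:1038  25:469  26:1906  27:2063  28:389  29:742  30:1440  31:1760
  32:1618  33:1711  34:1025  35:2319  36:1235  37:1776  38:1371  39:876
  40:271  41:1664  42:701  43:1923  44:751  45:1451  46:2040  47:894
  48:293
Giant step factor: 1334^(-49) ≡ 329 (mod 2399).
Scan 1302·329^i mod 2399 for i = 0, 1, …:
  i=0: 1302   i=1: 1336   i=2: 527   i=3: 655
  i=4: 1984   i=5: 208   i=6: 1260   i=7: 1912
  i=8: 510   i=9: 2259     …   i=14: 184
  i=15: 561
Match at i=15, j=7: a = 15·49 + 7 = 742.

742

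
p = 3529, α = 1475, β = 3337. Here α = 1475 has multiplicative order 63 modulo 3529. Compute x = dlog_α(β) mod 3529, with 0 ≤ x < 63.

18

Baby-step giant-step with m = ceil(sqrt(63)) = 8.
Baby table (1475^j mod 3529 for j=0..7):
  0:1  1:1475  2:1761  3:131  4:2659  5:1306  6:3045  7:2487
Giant step factor: 1475^(-8) ≡ 1777 (mod 3529).
Scan 3337·1777^i mod 3529 for i = 0, 1, …:
  i=0: 3337   i=1: 1129   i=2: 1761
Match at i=2, j=2: x = 2·8 + 2 = 18.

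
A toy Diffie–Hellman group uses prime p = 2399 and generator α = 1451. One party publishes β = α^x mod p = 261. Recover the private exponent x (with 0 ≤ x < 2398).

1141

Baby-step giant-step with m = ceil(sqrt(2398)) = 49.
Baby table (1451^j mod 2399 for j=0..48):
  0:1  1:1451  2:1478  3:2271  4:1394  5:337  6:1990  7:1493
  8:46  9:1973  10:816  11:1309  12:1750  13:1108  14:378  15:1506
  16:2116  17:1995  18:1551  19:239  20:1333  21:589  22:595  23:2104
  24:1376  25:608  26:1775  27:1398  28:1343  29:705  30:981  31:824
  32:922  33:1579  34:84  35:1934  36:1803  37:1243  38:1944  39:1919
  40:1629  41:664  42:1465  43:201  44:1372  45:2001  46:661  47:1910
  48:565
Giant step factor: 1451^(-49) ≡ 832 (mod 2399).
Scan 261·832^i mod 2399 for i = 0, 1, …:
  i=0: 261   i=1: 1242   i=2: 1774   i=3: 583
  i=4: 458   i=5: 2014   i=6: 1146   i=7: 1069
  i=8: 1778   i=9: 1512     …   i=22: 1644
  i=23: 378
Match at i=23, j=14: x = 23·49 + 14 = 1141.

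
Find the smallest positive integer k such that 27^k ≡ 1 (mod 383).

The order of 27 must divide p − 1 = 382 = 2 · 191.
Divisors: 1, 2, 191, 382.
Check each in increasing order: 27^1 ≡ 27;  27^2 ≡ 346;  27^191 ≡ 1.
Smallest exponent giving 1 is 191.

191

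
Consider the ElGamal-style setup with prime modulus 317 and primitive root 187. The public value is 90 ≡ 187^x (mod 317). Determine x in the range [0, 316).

182

Baby-step giant-step with m = ceil(sqrt(316)) = 18.
Baby table (187^j mod 317 for j=0..17):
  0:1  1:187  2:99  3:127  4:291  5:210  6:279  7:185
  8:42  9:246  10:37  11:262  12:176  13:261  14:306  15:162
  16:179  17:188
Giant step factor: 187^(-18) ≡ 92 (mod 317).
Scan 90·92^i mod 317 for i = 0, 1, …:
  i=0: 90   i=1: 38   i=2: 9   i=3: 194
  i=4: 96   i=5: 273   i=6: 73   i=7: 59
  i=8: 39   i=9: 101   i=10: 99
Match at i=10, j=2: x = 10·18 + 2 = 182.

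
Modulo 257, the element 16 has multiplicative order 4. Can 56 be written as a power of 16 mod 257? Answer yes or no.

⟨16⟩ has order 4; its elements mod 257 are {1, 16, 241, 256}.
56 is not in this set.

no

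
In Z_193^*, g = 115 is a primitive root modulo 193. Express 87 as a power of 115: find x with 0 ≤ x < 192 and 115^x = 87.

Baby-step giant-step with m = ceil(sqrt(192)) = 14.
Baby table (115^j mod 193 for j=0..13):
  0:1  1:115  2:101  3:35  4:165  5:61  6:67  7:178
  8:12  9:29  10:54  11:34  12:50  13:153
Giant step factor: 115^(-14) ≡ 187 (mod 193).
Scan 87·187^i mod 193 for i = 0, 1, …:
  i=0: 87   i=1: 57   i=2: 44   i=3: 122
  i=4: 40   i=5: 146   i=6: 89   i=7: 45
  i=8: 116   i=9: 76   i=10: 123   i=11: 34
Match at i=11, j=11: x = 11·14 + 11 = 165.

165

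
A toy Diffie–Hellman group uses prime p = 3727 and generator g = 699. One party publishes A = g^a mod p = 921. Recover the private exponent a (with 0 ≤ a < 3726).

469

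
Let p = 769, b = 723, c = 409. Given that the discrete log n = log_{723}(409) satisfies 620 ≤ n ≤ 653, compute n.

640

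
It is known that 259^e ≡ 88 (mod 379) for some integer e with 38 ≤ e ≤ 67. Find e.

Compute 259^38 mod 379 = 248, then multiply by 259 repeatedly:
  259^38=248  259^39=181  259^40=262  259^41=17  259^42=234
  259^43=345  259^44=290  259^45=68  259^46=178  259^47=243
  259^48=23  259^49=272  259^50=333  259^51=214  259^52=92
  259^53=330  259^54=195  259^55=98  259^56=368  259^57=183
  259^58=22  259^59=13  259^60=335  259^61=353  259^62=88
Found 88 at exponent 62.

62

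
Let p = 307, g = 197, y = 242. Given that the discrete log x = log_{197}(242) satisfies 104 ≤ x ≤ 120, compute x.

115

Compute 197^104 mod 307 = 10, then multiply by 197 repeatedly:
  197^104=10  197^105=128  197^106=42  197^107=292  197^108=115
  197^109=244  197^110=176  197^111=288  197^112=248  197^113=43
  197^114=182  197^115=242
Found 242 at exponent 115.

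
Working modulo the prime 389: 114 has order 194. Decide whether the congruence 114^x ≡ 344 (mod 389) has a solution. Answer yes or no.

yes

344 ∈ ⟨114⟩ iff 344^194 ≡ 1 (mod 389), since |⟨114⟩| = 194.
344^194 mod 389 = 1.
Since 1 = 1, 344 lies in the subgroup.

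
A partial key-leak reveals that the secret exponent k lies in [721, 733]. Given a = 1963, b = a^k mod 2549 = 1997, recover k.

723

Compute 1963^721 mod 2549 = 568, then multiply by 1963 repeatedly:
  1963^721=568  1963^722=1071  1963^723=1997
Found 1997 at exponent 723.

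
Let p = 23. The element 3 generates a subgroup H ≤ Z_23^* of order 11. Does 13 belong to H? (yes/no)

yes

13 ∈ ⟨3⟩ iff 13^11 ≡ 1 (mod 23), since |⟨3⟩| = 11.
13^11 mod 23 = 1.
Since 1 = 1, 13 lies in the subgroup.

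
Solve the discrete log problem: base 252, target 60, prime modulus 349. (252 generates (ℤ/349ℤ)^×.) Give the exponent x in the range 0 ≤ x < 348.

Baby-step giant-step with m = ceil(sqrt(348)) = 19.
Baby table (252^j mod 349 for j=0..18):
  0:1  1:252  2:335  3:311  4:196  5:183  6:48  7:230
  8:26  9:270  10:334  11:59  12:210  13:221  14:201  15:47
  16:327  17:40  18:308
Giant step factor: 252^(-19) ≡ 43 (mod 349).
Scan 60·43^i mod 349 for i = 0, 1, …:
  i=0: 60   i=1: 137   i=2: 307   i=3: 288
  i=4: 169   i=5: 287   i=6: 126   i=7: 183
Match at i=7, j=5: x = 7·19 + 5 = 138.

138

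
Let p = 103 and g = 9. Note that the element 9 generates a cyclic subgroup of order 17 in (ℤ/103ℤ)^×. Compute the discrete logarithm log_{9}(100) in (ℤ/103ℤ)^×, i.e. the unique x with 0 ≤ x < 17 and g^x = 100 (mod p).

Successive powers of 9 modulo 103:
  9^0=1  9^1=9  9^2=81  9^3=8  9^4=72  9^5=30
  9^6=64  9^7=61  9^8=34  9^9=100
So 9^9 ≡ 100 (mod 103), giving x = 9.

9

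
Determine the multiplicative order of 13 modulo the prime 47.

The order of 13 must divide p − 1 = 46 = 2 · 23.
Divisors: 1, 2, 23, 46.
Check each in increasing order: 13^1 ≡ 13;  13^2 ≡ 28;  13^23 ≡ 46;  13^46 ≡ 1.
Smallest exponent giving 1 is 46.

46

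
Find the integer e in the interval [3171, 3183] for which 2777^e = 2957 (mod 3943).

Compute 2777^3171 mod 3943 = 2826, then multiply by 2777 repeatedly:
  2777^3171=2826  2777^3172=1232  2777^3173=2683  2777^3174=2364  2777^3175=3676
  2777^3176=3768  2777^3177=2957
Found 2957 at exponent 3177.

3177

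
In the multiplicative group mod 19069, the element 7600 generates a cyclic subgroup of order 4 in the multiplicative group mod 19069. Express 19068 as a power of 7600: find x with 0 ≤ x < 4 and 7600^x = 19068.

Successive powers of 7600 modulo 19069:
  7600^0=1  7600^1=7600  7600^2=19068
So 7600^2 ≡ 19068 (mod 19069), giving x = 2.

2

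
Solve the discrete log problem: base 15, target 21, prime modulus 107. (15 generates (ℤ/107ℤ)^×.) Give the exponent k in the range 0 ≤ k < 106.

97

Baby-step giant-step with m = ceil(sqrt(106)) = 11.
Baby table (15^j mod 107 for j=0..10):
  0:1  1:15  2:11  3:58  4:14  5:103  6:47  7:63
  8:89  9:51  10:16
Giant step factor: 15^(-11) ≡ 70 (mod 107).
Scan 21·70^i mod 107 for i = 0, 1, …:
  i=0: 21   i=1: 79   i=2: 73   i=3: 81
  i=4: 106   i=5: 37   i=6: 22   i=7: 42
  i=8: 51
Match at i=8, j=9: k = 8·11 + 9 = 97.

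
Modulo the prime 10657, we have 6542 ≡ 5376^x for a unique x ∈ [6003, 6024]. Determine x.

6020

Compute 5376^6003 mod 10657 = 6351, then multiply by 5376 repeatedly:
  5376^6003=6351  5376^6004=8605  5376^6005=9100  5376^6006=5970  5376^6007=6493
  5376^6008=4693  5376^6009=4449  5376^6010=3516  5376^6011=7155  5376^6012=4167
  5376^6013=778  5376^6014=4984  5376^6015=2286  5376^6016=2015  5376^6017=5128
  5376^6018=9126  5376^6019=7205  5376^6020=6542
Found 6542 at exponent 6020.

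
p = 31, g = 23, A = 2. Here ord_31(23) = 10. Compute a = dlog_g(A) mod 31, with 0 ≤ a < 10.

2

Successive powers of 23 modulo 31:
  23^0=1  23^1=23  23^2=2
So 23^2 ≡ 2 (mod 31), giving a = 2.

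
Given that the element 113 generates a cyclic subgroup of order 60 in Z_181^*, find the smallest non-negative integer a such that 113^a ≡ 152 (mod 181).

14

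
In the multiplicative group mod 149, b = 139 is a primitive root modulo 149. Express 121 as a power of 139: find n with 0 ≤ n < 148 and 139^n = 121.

Baby-step giant-step with m = ceil(sqrt(148)) = 13.
Baby table (139^j mod 149 for j=0..12):
  0:1  1:139  2:100  3:43  4:17  5:128  6:61  7:135
  8:140  9:90  10:143  11:60  12:145
Giant step factor: 139^(-13) ≡ 41 (mod 149).
Scan 121·41^i mod 149 for i = 0, 1, …:
  i=0: 121   i=1: 44   i=2: 16   i=3: 60
Match at i=3, j=11: n = 3·13 + 11 = 50.

50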